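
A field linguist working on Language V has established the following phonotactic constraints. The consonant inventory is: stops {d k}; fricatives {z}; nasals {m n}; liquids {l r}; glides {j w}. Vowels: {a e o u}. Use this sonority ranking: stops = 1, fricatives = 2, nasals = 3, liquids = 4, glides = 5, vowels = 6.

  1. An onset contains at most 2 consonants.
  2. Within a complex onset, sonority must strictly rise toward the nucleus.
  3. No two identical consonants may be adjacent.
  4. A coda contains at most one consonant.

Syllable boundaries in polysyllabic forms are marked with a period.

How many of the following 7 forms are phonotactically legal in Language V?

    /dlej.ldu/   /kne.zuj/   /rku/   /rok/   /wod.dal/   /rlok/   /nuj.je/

2

/dlej.ldu/ — violates constraint 2: syllable 2 onset /ld/: /l/ (liquid, 4) → /d/ (stop, 1) does not rise → phonotactically illegal
/kne.zuj/ — σ1 onset /kn/ (1→3 rises), coda /∅/ ok; σ2 onset /z/, coda /j/ ok → phonotactically legal
/rku/ — violates constraint 2: syllable 1 onset /rk/: /r/ (liquid, 4) → /k/ (stop, 1) does not rise → phonotactically illegal
/rok/ — σ1 onset /r/, coda /k/ ok → phonotactically legal
/wod.dal/ — violates constraint 3: adjacent identical consonants /dd/ → phonotactically illegal
/rlok/ — violates constraint 2: syllable 1 onset /rl/: /r/ (liquid, 4) → /l/ (liquid, 4) does not rise → phonotactically illegal
/nuj.je/ — violates constraint 3: adjacent identical consonants /jj/ → phonotactically illegal
Phonotactically legal: /kne.zuj/, /rok/ → 2.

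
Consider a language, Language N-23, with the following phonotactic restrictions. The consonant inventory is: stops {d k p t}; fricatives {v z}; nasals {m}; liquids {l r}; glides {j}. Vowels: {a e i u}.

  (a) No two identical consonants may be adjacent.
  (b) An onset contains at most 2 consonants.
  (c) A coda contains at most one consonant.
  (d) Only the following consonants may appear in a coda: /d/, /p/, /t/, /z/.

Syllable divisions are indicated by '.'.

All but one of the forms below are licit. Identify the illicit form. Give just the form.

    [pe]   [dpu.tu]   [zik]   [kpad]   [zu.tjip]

[zik]

[pe] — σ1 onset /p/, coda /∅/ ok → licit
[dpu.tu] — σ1 onset /dp/ (2C), coda /∅/ ok; σ2 onset /t/, coda /∅/ ok → licit
[zik] — violates constraint (d): syllable 1 coda contains /k/, which is not a licensed coda consonant → illicit
[kpad] — σ1 onset /kp/ (2C), coda /d/ ok → licit
[zu.tjip] — σ1 onset /z/, coda /∅/ ok; σ2 onset /tj/ (2C), coda /p/ ok → licit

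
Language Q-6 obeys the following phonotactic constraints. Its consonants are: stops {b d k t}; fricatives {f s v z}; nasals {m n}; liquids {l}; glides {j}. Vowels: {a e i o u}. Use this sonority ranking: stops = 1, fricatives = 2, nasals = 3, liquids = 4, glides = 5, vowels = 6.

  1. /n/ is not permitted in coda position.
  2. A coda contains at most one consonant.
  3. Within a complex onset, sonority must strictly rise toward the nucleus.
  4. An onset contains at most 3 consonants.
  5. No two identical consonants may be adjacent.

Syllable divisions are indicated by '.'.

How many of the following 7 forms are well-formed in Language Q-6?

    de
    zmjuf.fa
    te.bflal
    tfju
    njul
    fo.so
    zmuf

de — σ1 onset /d/, coda /∅/ ok → well-formed
zmjuf.fa — violates constraint 5: adjacent identical consonants /ff/ → ill-formed
te.bflal — σ1 onset /t/, coda /∅/ ok; σ2 onset /bfl/ (1→2→4 rises), coda /l/ ok → well-formed
tfju — σ1 onset /tfj/ (1→2→5 rises), coda /∅/ ok → well-formed
njul — σ1 onset /nj/ (3→5 rises), coda /l/ ok → well-formed
fo.so — σ1 onset /f/, coda /∅/ ok; σ2 onset /s/, coda /∅/ ok → well-formed
zmuf — σ1 onset /zm/ (2→3 rises), coda /f/ ok → well-formed
Well-formed: de, te.bflal, tfju, njul, fo.so, zmuf → 6.

6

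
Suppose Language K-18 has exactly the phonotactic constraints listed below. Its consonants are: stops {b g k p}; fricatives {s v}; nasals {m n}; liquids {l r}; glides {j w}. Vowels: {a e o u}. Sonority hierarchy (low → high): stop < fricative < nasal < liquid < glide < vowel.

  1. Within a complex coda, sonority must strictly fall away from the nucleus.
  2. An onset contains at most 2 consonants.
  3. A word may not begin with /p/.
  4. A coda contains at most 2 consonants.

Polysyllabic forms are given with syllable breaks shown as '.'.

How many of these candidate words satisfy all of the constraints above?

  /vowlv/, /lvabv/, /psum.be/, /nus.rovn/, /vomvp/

0

/vowlv/ — violates constraint 4: syllable 1 coda /wlv/ has 3 consonants (> 2) → illicit
/lvabv/ — violates constraint 1: syllable 1 coda /bv/: /b/ (stop, 1) → /v/ (fricative, 2) does not fall → illicit
/psum.be/ — violates constraint 3: word begins with /p/ → illicit
/nus.rovn/ — violates constraint 1: syllable 2 coda /vn/: /v/ (fricative, 2) → /n/ (nasal, 3) does not fall → illicit
/vomvp/ — violates constraint 4: syllable 1 coda /mvp/ has 3 consonants (> 2) → illicit
No form is licit → 0.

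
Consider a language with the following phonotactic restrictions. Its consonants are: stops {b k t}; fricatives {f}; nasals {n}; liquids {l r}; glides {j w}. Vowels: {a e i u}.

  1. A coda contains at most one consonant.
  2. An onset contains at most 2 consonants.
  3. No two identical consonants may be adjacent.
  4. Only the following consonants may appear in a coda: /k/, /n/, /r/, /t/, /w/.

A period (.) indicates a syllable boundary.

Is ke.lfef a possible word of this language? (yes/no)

no

ke.lfef — violates constraint 4: syllable 2 coda contains /f/, which is not a licensed coda consonant → ill-formed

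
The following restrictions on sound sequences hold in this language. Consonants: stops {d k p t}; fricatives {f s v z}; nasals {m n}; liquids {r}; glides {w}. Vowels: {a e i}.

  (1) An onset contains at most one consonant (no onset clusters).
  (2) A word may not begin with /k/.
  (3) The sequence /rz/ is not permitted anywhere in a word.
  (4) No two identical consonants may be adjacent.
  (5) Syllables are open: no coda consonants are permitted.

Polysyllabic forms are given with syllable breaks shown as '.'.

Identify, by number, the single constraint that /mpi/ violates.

1

/mpi/: syllable 1 onset /mp/ has 2 consonants (> 1).
This is a violation of constraint 1: "An onset contains at most one consonant (no onset clusters)."
The remaining constraints (2, 3, 4, 5) are satisfied.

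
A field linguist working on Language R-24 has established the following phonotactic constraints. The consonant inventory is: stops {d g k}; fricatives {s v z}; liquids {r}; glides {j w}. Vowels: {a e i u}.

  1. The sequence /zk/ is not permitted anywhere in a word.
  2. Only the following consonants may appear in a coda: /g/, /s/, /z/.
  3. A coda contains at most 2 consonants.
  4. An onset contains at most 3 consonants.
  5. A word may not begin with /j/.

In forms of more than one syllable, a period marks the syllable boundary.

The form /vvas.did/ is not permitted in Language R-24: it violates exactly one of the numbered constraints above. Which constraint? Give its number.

/vvas.did/: syllable 2 coda contains /d/, which is not a licensed coda consonant.
This is a violation of constraint 2: "Only the following consonants may appear in a coda: /g/, /s/, /z/."
The remaining constraints (1, 3, 4, 5) are satisfied.

2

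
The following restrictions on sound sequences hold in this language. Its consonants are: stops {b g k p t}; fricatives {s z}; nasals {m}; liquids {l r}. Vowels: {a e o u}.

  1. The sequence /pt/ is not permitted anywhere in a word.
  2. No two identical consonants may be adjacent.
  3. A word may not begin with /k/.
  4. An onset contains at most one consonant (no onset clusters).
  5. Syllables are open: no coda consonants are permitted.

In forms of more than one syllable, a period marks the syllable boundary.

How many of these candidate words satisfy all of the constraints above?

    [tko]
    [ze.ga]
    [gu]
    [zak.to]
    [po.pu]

[tko] — violates constraint 4: syllable 1 onset /tk/ has 2 consonants (> 1) → not permitted
[ze.ga] — σ1 onset /z/, coda /∅/ ok; σ2 onset /g/, coda /∅/ ok → permitted
[gu] — σ1 onset /g/, coda /∅/ ok → permitted
[zak.to] — violates constraint 5: syllable 1 coda /k/ has 1 consonant (> 0) → not permitted
[po.pu] — σ1 onset /p/, coda /∅/ ok; σ2 onset /p/, coda /∅/ ok → permitted
Permitted: [ze.ga], [gu], [po.pu] → 3.

3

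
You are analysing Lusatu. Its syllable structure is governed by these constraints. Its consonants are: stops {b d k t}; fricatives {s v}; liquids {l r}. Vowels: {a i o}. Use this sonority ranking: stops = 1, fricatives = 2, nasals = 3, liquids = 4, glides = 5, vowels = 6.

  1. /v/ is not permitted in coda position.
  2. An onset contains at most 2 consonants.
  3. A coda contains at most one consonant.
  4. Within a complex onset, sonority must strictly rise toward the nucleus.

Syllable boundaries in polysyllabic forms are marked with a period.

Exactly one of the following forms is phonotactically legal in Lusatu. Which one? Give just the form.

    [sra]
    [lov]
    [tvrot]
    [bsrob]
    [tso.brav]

[sra]

[sra] — σ1 onset /sr/ (2→4 rises), coda /∅/ ok → phonotactically legal
[lov] — violates constraint 1: syllable 1 coda contains /v/ → phonotactically illegal
[tvrot] — violates constraint 2: syllable 1 onset /tvr/ has 3 consonants (> 2) → phonotactically illegal
[bsrob] — violates constraint 2: syllable 1 onset /bsr/ has 3 consonants (> 2) → phonotactically illegal
[tso.brav] — violates constraint 1: syllable 2 coda contains /v/ → phonotactically illegal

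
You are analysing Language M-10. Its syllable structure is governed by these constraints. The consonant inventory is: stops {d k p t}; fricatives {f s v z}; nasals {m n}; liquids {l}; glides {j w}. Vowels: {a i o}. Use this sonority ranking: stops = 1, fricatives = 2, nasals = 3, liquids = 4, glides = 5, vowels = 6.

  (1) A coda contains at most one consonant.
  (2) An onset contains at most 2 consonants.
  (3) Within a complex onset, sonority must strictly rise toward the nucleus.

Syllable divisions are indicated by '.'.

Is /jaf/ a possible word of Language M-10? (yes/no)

/jaf/ — σ1 onset /j/, coda /f/ ok → phonotactically legal

yes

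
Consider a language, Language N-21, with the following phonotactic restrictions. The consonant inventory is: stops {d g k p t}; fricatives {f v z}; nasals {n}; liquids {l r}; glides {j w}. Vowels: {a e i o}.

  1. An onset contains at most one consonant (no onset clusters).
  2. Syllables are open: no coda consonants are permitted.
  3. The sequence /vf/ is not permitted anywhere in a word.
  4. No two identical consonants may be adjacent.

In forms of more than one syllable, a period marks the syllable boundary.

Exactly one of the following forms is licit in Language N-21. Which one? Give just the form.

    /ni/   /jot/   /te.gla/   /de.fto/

/ni/

/ni/ — σ1 onset /n/, coda /∅/ ok → licit
/jot/ — violates constraint 2: syllable 1 coda /t/ has 1 consonant (> 0) → illicit
/te.gla/ — violates constraint 1: syllable 2 onset /gl/ has 2 consonants (> 1) → illicit
/de.fto/ — violates constraint 1: syllable 2 onset /ft/ has 2 consonants (> 1) → illicit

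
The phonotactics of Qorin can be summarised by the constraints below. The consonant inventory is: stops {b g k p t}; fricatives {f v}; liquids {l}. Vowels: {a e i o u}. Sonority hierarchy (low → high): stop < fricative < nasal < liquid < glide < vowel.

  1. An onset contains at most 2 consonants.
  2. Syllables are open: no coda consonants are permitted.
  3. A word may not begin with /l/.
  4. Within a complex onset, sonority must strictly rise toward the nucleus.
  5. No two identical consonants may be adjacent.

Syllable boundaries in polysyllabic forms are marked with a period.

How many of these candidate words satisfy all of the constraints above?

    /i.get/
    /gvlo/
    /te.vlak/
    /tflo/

0

/i.get/ — violates constraint 2: syllable 2 coda /t/ has 1 consonant (> 0) → phonotactically illegal
/gvlo/ — violates constraint 1: syllable 1 onset /gvl/ has 3 consonants (> 2) → phonotactically illegal
/te.vlak/ — violates constraint 2: syllable 2 coda /k/ has 1 consonant (> 0) → phonotactically illegal
/tflo/ — violates constraint 1: syllable 1 onset /tfl/ has 3 consonants (> 2) → phonotactically illegal
No form is phonotactically legal → 0.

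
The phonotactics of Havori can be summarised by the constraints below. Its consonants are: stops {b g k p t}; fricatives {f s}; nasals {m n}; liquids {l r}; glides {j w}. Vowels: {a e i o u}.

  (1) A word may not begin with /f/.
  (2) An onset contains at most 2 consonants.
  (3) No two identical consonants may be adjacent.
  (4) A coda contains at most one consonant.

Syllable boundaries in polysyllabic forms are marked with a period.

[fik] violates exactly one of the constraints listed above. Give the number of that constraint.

[fik]: word begins with /f/.
This is a violation of constraint 1: "A word may not begin with /f/."
The remaining constraints (2, 3, 4) are satisfied.

1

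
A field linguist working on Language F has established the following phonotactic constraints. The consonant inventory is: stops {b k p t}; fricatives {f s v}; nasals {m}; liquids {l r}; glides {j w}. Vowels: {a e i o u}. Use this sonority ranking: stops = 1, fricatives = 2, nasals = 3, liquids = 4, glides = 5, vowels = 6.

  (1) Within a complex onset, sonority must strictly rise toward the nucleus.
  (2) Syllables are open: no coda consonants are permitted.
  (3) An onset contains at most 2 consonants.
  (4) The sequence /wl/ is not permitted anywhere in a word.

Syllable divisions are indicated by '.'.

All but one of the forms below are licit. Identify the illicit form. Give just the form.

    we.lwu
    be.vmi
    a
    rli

rli

we.lwu — σ1 onset /w/, coda /∅/ ok; σ2 onset /lw/ (4→5 rises), coda /∅/ ok → licit
be.vmi — σ1 onset /b/, coda /∅/ ok; σ2 onset /vm/ (2→3 rises), coda /∅/ ok → licit
a — σ1 onset /∅/, coda /∅/ ok → licit
rli — violates constraint 1: syllable 1 onset /rl/: /r/ (liquid, 4) → /l/ (liquid, 4) does not rise → illicit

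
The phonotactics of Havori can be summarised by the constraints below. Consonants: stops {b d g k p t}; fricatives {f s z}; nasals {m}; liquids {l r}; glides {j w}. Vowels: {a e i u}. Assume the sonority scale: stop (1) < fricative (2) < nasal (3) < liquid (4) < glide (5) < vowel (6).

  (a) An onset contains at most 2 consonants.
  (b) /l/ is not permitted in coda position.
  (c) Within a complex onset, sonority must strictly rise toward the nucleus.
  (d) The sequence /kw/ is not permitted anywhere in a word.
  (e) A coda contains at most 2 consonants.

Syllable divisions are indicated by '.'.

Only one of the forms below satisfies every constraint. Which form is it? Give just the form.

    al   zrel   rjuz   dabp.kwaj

al — violates constraint (b): syllable 1 coda contains /l/ → illicit
zrel — violates constraint (b): syllable 1 coda contains /l/ → illicit
rjuz — σ1 onset /rj/ (4→5 rises), coda /z/ ok → licit
dabp.kwaj — violates constraint (d): contains banned sequence /kw/ → illicit

rjuz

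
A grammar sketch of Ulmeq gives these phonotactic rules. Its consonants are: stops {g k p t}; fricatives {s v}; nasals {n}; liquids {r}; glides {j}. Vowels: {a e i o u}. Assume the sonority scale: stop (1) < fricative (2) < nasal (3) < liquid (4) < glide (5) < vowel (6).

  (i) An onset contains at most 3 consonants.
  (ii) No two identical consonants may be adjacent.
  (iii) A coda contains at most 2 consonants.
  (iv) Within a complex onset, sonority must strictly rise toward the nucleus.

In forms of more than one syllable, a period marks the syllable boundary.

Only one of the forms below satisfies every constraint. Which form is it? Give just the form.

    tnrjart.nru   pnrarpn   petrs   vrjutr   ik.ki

vrjutr

tnrjart.nru — violates constraint (i): syllable 1 onset /tnrj/ has 4 consonants (> 3) → not permitted
pnrarpn — violates constraint (iii): syllable 1 coda /rpn/ has 3 consonants (> 2) → not permitted
petrs — violates constraint (iii): syllable 1 coda /trs/ has 3 consonants (> 2) → not permitted
vrjutr — σ1 onset /vrj/ (2→4→5 rises), coda /tr/ (2C) ok → permitted
ik.ki — violates constraint (ii): adjacent identical consonants /kk/ → not permitted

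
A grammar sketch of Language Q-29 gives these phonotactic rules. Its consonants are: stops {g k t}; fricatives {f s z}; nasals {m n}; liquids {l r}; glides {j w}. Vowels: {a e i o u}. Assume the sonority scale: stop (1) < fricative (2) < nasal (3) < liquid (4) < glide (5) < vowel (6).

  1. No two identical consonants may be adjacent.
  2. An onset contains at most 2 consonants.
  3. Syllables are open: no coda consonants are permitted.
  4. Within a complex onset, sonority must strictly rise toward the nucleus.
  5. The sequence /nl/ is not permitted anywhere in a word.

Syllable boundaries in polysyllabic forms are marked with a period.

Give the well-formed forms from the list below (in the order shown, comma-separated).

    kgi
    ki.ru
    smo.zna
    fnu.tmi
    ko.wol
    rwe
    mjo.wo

kgi — violates constraint 4: syllable 1 onset /kg/: /k/ (stop, 1) → /g/ (stop, 1) does not rise → ill-formed
ki.ru — σ1 onset /k/, coda /∅/ ok; σ2 onset /r/, coda /∅/ ok → well-formed
smo.zna — σ1 onset /sm/ (2→3 rises), coda /∅/ ok; σ2 onset /zn/ (2→3 rises), coda /∅/ ok → well-formed
fnu.tmi — σ1 onset /fn/ (2→3 rises), coda /∅/ ok; σ2 onset /tm/ (1→3 rises), coda /∅/ ok → well-formed
ko.wol — violates constraint 3: syllable 2 coda /l/ has 1 consonant (> 0) → ill-formed
rwe — σ1 onset /rw/ (4→5 rises), coda /∅/ ok → well-formed
mjo.wo — σ1 onset /mj/ (3→5 rises), coda /∅/ ok; σ2 onset /w/, coda /∅/ ok → well-formed

ki.ru, smo.zna, fnu.tmi, rwe, mjo.wo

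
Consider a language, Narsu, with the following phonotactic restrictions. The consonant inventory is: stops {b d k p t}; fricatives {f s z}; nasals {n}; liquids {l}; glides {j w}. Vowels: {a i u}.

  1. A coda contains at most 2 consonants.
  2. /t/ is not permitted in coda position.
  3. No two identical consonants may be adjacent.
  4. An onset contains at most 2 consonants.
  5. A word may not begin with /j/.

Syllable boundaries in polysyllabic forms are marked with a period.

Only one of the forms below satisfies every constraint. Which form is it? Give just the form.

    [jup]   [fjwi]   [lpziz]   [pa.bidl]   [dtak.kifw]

[jup] — violates constraint 5: word begins with /j/ → not permitted
[fjwi] — violates constraint 4: syllable 1 onset /fjw/ has 3 consonants (> 2) → not permitted
[lpziz] — violates constraint 4: syllable 1 onset /lpz/ has 3 consonants (> 2) → not permitted
[pa.bidl] — σ1 onset /p/, coda /∅/ ok; σ2 onset /b/, coda /dl/ (2C) ok → permitted
[dtak.kifw] — violates constraint 3: adjacent identical consonants /kk/ → not permitted

[pa.bidl]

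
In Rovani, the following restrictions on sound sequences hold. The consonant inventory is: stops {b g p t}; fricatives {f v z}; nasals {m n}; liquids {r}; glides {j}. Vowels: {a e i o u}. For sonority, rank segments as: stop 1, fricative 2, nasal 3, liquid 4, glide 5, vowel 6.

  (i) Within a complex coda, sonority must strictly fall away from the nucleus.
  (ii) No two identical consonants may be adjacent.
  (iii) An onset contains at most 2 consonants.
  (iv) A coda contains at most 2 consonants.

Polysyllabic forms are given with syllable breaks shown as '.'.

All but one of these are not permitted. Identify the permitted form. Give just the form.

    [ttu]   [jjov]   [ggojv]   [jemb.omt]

[jemb.omt]

[ttu] — violates constraint (ii): adjacent identical consonants /tt/ → not permitted
[jjov] — violates constraint (ii): adjacent identical consonants /jj/ → not permitted
[ggojv] — violates constraint (ii): adjacent identical consonants /gg/ → not permitted
[jemb.omt] — σ1 onset /j/, coda /mb/ (3→1 falls) ok; σ2 onset /∅/, coda /mt/ (3→1 falls) ok → permitted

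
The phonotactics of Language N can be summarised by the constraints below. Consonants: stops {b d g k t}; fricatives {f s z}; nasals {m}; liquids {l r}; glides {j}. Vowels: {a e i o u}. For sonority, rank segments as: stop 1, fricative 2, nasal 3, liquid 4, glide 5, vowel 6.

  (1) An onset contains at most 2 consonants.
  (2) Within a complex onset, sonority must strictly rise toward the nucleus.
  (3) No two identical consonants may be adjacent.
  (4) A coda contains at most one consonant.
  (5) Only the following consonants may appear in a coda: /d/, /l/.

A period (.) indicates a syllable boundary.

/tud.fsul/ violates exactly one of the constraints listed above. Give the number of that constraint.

2

/tud.fsul/: syllable 2 onset /fs/: /f/ (fricative, 2) → /s/ (fricative, 2) does not rise.
This is a violation of constraint 2: "Within a complex onset, sonority must strictly rise toward the nucleus."
The remaining constraints (1, 3, 4, 5) are satisfied.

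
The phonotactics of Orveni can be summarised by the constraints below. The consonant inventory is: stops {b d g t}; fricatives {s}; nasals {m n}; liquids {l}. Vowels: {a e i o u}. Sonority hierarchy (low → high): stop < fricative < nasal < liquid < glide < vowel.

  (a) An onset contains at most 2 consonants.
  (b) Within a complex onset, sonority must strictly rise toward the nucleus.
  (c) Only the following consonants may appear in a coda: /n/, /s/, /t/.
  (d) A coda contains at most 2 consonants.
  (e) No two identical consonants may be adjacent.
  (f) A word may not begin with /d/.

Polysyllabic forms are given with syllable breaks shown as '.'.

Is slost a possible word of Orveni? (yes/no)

slost — σ1 onset /sl/ (2→4 rises), coda /st/ (2C) ok → permitted

yes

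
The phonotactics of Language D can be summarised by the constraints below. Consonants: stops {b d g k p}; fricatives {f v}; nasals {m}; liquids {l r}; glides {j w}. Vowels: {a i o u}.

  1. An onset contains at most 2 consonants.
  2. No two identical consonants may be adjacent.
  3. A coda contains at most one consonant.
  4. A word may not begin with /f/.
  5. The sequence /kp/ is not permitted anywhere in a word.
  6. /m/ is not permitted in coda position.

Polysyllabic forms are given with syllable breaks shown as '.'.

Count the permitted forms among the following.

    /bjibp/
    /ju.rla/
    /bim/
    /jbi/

/bjibp/ — violates constraint 3: syllable 1 coda /bp/ has 2 consonants (> 1) → not permitted
/ju.rla/ — σ1 onset /j/, coda /∅/ ok; σ2 onset /rl/ (2C), coda /∅/ ok → permitted
/bim/ — violates constraint 6: syllable 1 coda contains /m/ → not permitted
/jbi/ — σ1 onset /jb/ (2C), coda /∅/ ok → permitted
Permitted: /ju.rla/, /jbi/ → 2.

2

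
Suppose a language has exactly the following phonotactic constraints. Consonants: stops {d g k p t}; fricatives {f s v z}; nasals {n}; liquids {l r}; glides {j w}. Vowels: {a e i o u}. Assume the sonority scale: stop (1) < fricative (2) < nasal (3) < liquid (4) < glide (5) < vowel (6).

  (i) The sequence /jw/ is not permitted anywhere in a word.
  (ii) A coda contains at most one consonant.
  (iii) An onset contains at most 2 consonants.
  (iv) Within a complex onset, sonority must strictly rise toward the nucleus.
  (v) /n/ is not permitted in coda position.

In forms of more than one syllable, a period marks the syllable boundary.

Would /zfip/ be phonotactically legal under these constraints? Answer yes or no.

/zfip/ — violates constraint (iv): syllable 1 onset /zf/: /z/ (fricative, 2) → /f/ (fricative, 2) does not rise → phonotactically illegal

no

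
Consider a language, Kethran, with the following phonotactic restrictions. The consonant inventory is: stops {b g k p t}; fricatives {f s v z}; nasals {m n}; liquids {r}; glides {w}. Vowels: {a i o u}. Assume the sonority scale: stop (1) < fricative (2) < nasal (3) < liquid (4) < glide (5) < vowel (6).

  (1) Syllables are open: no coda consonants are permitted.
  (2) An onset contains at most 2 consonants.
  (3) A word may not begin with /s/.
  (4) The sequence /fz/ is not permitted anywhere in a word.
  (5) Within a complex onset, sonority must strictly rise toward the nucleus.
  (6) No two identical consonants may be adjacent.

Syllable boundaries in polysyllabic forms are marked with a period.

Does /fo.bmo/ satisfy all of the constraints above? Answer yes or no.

/fo.bmo/ — σ1 onset /f/, coda /∅/ ok; σ2 onset /bm/ (1→3 rises), coda /∅/ ok → permitted

yes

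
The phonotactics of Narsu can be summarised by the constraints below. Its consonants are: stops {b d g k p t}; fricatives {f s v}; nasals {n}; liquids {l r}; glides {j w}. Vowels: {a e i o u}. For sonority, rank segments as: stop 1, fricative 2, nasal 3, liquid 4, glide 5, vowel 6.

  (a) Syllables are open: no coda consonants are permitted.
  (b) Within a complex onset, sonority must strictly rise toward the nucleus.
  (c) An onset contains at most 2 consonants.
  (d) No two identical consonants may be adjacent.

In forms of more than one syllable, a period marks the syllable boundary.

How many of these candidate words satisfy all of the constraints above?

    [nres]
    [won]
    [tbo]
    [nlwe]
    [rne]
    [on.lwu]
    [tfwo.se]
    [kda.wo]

[nres] — violates constraint (a): syllable 1 coda /s/ has 1 consonant (> 0) → phonotactically illegal
[won] — violates constraint (a): syllable 1 coda /n/ has 1 consonant (> 0) → phonotactically illegal
[tbo] — violates constraint (b): syllable 1 onset /tb/: /t/ (stop, 1) → /b/ (stop, 1) does not rise → phonotactically illegal
[nlwe] — violates constraint (c): syllable 1 onset /nlw/ has 3 consonants (> 2) → phonotactically illegal
[rne] — violates constraint (b): syllable 1 onset /rn/: /r/ (liquid, 4) → /n/ (nasal, 3) does not rise → phonotactically illegal
[on.lwu] — violates constraint (a): syllable 1 coda /n/ has 1 consonant (> 0) → phonotactically illegal
[tfwo.se] — violates constraint (c): syllable 1 onset /tfw/ has 3 consonants (> 2) → phonotactically illegal
[kda.wo] — violates constraint (b): syllable 1 onset /kd/: /k/ (stop, 1) → /d/ (stop, 1) does not rise → phonotactically illegal
No form is phonotactically legal → 0.

0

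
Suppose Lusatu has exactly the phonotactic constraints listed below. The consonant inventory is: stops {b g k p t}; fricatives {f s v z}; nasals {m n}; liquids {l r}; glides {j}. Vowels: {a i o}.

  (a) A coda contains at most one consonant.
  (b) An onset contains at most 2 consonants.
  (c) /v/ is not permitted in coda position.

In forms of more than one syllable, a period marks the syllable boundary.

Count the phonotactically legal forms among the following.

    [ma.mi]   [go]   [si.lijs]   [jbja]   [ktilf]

[ma.mi] — σ1 onset /m/, coda /∅/ ok; σ2 onset /m/, coda /∅/ ok → phonotactically legal
[go] — σ1 onset /g/, coda /∅/ ok → phonotactically legal
[si.lijs] — violates constraint (a): syllable 2 coda /js/ has 2 consonants (> 1) → phonotactically illegal
[jbja] — violates constraint (b): syllable 1 onset /jbj/ has 3 consonants (> 2) → phonotactically illegal
[ktilf] — violates constraint (a): syllable 1 coda /lf/ has 2 consonants (> 1) → phonotactically illegal
Phonotactically legal: [ma.mi], [go] → 2.

2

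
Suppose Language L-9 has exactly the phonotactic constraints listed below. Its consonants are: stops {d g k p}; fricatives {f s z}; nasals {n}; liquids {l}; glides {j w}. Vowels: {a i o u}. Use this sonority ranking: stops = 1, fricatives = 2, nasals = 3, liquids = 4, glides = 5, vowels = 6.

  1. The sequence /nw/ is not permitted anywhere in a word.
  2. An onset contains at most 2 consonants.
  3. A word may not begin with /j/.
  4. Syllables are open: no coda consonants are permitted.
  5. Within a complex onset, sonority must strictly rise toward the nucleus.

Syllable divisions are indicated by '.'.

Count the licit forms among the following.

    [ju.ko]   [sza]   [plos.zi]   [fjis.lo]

0

[ju.ko] — violates constraint 3: word begins with /j/ → illicit
[sza] — violates constraint 5: syllable 1 onset /sz/: /s/ (fricative, 2) → /z/ (fricative, 2) does not rise → illicit
[plos.zi] — violates constraint 4: syllable 1 coda /s/ has 1 consonant (> 0) → illicit
[fjis.lo] — violates constraint 4: syllable 1 coda /s/ has 1 consonant (> 0) → illicit
No form is licit → 0.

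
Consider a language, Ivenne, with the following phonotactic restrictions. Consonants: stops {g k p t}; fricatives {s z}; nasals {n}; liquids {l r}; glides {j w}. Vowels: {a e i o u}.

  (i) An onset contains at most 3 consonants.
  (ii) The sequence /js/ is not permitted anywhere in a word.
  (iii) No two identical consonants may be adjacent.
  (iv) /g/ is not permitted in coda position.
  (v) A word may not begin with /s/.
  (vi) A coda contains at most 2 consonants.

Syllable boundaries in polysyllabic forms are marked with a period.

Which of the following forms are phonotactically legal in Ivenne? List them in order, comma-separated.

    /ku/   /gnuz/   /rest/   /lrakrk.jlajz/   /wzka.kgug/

/ku/, /gnuz/, /rest/

/ku/ — σ1 onset /k/, coda /∅/ ok → phonotactically legal
/gnuz/ — σ1 onset /gn/ (2C), coda /z/ ok → phonotactically legal
/rest/ — σ1 onset /r/, coda /st/ (2C) ok → phonotactically legal
/lrakrk.jlajz/ — violates constraint (vi): syllable 1 coda /krk/ has 3 consonants (> 2) → phonotactically illegal
/wzka.kgug/ — violates constraint (iv): syllable 2 coda contains /g/ → phonotactically illegal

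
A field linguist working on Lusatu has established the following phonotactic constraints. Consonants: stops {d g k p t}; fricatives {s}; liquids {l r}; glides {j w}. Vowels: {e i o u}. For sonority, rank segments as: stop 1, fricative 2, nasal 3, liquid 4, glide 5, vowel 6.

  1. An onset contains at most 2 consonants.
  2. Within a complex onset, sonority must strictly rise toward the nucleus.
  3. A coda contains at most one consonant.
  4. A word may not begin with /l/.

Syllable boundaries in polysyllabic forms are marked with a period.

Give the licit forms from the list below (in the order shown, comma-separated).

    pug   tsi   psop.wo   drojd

pug, tsi, psop.wo

pug — σ1 onset /p/, coda /g/ ok → licit
tsi — σ1 onset /ts/ (1→2 rises), coda /∅/ ok → licit
psop.wo — σ1 onset /ps/ (1→2 rises), coda /p/ ok; σ2 onset /w/, coda /∅/ ok → licit
drojd — violates constraint 3: syllable 1 coda /jd/ has 2 consonants (> 1) → illicit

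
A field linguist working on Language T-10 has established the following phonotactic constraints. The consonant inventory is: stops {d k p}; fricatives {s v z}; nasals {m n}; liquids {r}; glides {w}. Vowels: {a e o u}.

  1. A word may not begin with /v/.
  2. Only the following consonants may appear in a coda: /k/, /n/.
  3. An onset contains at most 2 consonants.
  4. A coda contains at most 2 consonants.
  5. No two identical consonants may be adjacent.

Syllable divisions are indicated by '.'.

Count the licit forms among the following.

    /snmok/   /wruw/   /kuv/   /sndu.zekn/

/snmok/ — violates constraint 3: syllable 1 onset /snm/ has 3 consonants (> 2) → illicit
/wruw/ — violates constraint 2: syllable 1 coda contains /w/, which is not a licensed coda consonant → illicit
/kuv/ — violates constraint 2: syllable 1 coda contains /v/, which is not a licensed coda consonant → illicit
/sndu.zekn/ — violates constraint 3: syllable 1 onset /snd/ has 3 consonants (> 2) → illicit
No form is licit → 0.

0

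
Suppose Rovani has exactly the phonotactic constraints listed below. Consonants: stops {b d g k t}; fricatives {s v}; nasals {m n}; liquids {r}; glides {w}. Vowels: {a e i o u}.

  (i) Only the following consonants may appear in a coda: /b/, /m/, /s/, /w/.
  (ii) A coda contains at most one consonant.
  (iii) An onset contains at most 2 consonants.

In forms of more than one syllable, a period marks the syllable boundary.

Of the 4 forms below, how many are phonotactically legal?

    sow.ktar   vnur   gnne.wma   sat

sow.ktar — violates constraint (i): syllable 2 coda contains /r/, which is not a licensed coda consonant → phonotactically illegal
vnur — violates constraint (i): syllable 1 coda contains /r/, which is not a licensed coda consonant → phonotactically illegal
gnne.wma — violates constraint (iii): syllable 1 onset /gnn/ has 3 consonants (> 2) → phonotactically illegal
sat — violates constraint (i): syllable 1 coda contains /t/, which is not a licensed coda consonant → phonotactically illegal
No form is phonotactically legal → 0.

0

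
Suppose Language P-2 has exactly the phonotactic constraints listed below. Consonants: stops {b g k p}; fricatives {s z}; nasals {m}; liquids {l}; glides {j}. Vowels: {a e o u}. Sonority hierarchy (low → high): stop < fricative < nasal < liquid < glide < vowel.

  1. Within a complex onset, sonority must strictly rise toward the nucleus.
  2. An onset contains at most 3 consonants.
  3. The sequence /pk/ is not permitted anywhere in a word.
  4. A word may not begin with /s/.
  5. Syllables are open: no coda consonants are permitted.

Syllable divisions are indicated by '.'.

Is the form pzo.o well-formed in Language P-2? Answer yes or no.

yes

pzo.o — σ1 onset /pz/ (1→2 rises), coda /∅/ ok; σ2 onset /∅/, coda /∅/ ok → well-formed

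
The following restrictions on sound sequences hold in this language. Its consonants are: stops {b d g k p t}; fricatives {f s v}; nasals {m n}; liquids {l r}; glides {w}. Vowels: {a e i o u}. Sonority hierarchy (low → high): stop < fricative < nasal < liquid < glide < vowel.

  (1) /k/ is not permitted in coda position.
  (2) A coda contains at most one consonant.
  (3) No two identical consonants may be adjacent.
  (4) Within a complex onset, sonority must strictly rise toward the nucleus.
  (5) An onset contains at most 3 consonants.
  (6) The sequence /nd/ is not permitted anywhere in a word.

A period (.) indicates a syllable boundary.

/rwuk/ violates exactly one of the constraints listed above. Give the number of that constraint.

/rwuk/: syllable 1 coda contains /k/.
This is a violation of constraint 1: "/k/ is not permitted in coda position."
The remaining constraints (2, 3, 4, 5, 6) are satisfied.

1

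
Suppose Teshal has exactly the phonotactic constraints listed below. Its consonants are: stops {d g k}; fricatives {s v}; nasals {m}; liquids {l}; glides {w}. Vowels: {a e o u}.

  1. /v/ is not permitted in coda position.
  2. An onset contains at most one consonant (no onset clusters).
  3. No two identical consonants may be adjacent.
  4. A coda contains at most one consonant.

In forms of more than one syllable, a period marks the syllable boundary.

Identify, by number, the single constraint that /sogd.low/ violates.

/sogd.low/: syllable 1 coda /gd/ has 2 consonants (> 1).
This is a violation of constraint 4: "A coda contains at most one consonant."
The remaining constraints (1, 2, 3) are satisfied.

4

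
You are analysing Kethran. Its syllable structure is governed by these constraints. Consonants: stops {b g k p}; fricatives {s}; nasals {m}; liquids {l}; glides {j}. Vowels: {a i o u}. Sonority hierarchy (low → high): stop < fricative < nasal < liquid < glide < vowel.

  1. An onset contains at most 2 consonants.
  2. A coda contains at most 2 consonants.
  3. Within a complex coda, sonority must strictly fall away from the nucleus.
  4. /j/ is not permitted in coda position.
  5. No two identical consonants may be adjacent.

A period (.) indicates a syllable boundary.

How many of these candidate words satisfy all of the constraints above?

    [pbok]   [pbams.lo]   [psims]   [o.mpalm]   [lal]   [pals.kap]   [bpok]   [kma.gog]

8

[pbok] — σ1 onset /pb/ (2C), coda /k/ ok → permitted
[pbams.lo] — σ1 onset /pb/ (2C), coda /ms/ (3→2 falls) ok; σ2 onset /l/, coda /∅/ ok → permitted
[psims] — σ1 onset /ps/ (2C), coda /ms/ (3→2 falls) ok → permitted
[o.mpalm] — σ1 onset /∅/, coda /∅/ ok; σ2 onset /mp/ (2C), coda /lm/ (4→3 falls) ok → permitted
[lal] — σ1 onset /l/, coda /l/ ok → permitted
[pals.kap] — σ1 onset /p/, coda /ls/ (4→2 falls) ok; σ2 onset /k/, coda /p/ ok → permitted
[bpok] — σ1 onset /bp/ (2C), coda /k/ ok → permitted
[kma.gog] — σ1 onset /km/ (2C), coda /∅/ ok; σ2 onset /g/, coda /g/ ok → permitted
Permitted: [pbok], [pbams.lo], [psims], [o.mpalm], [lal], [pals.kap], [bpok], [kma.gog] → 8.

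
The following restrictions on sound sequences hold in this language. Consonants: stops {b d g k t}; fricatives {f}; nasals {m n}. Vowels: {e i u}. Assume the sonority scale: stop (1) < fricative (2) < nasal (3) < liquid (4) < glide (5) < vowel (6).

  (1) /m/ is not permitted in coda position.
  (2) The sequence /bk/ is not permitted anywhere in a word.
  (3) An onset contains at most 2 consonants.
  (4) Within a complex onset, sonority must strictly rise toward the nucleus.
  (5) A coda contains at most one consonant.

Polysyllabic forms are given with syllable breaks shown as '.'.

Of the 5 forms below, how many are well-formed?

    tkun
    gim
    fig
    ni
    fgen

2

tkun — violates constraint 4: syllable 1 onset /tk/: /t/ (stop, 1) → /k/ (stop, 1) does not rise → ill-formed
gim — violates constraint 1: syllable 1 coda contains /m/ → ill-formed
fig — σ1 onset /f/, coda /g/ ok → well-formed
ni — σ1 onset /n/, coda /∅/ ok → well-formed
fgen — violates constraint 4: syllable 1 onset /fg/: /f/ (fricative, 2) → /g/ (stop, 1) does not rise → ill-formed
Well-formed: fig, ni → 2.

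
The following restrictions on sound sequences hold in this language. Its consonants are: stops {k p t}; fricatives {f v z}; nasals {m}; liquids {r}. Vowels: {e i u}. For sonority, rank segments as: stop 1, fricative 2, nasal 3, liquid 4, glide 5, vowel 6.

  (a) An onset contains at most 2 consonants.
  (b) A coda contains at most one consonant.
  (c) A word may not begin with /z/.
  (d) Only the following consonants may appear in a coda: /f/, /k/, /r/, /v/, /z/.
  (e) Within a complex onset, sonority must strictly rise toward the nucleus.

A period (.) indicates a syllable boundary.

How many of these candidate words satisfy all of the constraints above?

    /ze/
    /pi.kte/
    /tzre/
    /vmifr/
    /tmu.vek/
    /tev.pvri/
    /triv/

2

/ze/ — violates constraint (c): word begins with /z/ → phonotactically illegal
/pi.kte/ — violates constraint (e): syllable 2 onset /kt/: /k/ (stop, 1) → /t/ (stop, 1) does not rise → phonotactically illegal
/tzre/ — violates constraint (a): syllable 1 onset /tzr/ has 3 consonants (> 2) → phonotactically illegal
/vmifr/ — violates constraint (b): syllable 1 coda /fr/ has 2 consonants (> 1) → phonotactically illegal
/tmu.vek/ — σ1 onset /tm/ (1→3 rises), coda /∅/ ok; σ2 onset /v/, coda /k/ ok → phonotactically legal
/tev.pvri/ — violates constraint (a): syllable 2 onset /pvr/ has 3 consonants (> 2) → phonotactically illegal
/triv/ — σ1 onset /tr/ (1→4 rises), coda /v/ ok → phonotactically legal
Phonotactically legal: /tmu.vek/, /triv/ → 2.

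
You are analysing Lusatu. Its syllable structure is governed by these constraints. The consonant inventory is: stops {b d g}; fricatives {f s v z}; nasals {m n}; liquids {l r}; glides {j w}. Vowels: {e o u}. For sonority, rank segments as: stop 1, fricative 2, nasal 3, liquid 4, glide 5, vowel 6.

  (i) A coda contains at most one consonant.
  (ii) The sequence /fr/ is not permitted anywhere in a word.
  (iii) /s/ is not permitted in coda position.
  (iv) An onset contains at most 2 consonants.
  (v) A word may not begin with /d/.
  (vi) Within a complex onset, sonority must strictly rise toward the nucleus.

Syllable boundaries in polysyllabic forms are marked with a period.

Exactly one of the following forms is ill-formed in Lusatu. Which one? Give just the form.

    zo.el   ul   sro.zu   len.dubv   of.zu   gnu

len.dubv

zo.el — σ1 onset /z/, coda /∅/ ok; σ2 onset /∅/, coda /l/ ok → well-formed
ul — σ1 onset /∅/, coda /l/ ok → well-formed
sro.zu — σ1 onset /sr/ (2→4 rises), coda /∅/ ok; σ2 onset /z/, coda /∅/ ok → well-formed
len.dubv — violates constraint (i): syllable 2 coda /bv/ has 2 consonants (> 1) → ill-formed
of.zu — σ1 onset /∅/, coda /f/ ok; σ2 onset /z/, coda /∅/ ok → well-formed
gnu — σ1 onset /gn/ (1→3 rises), coda /∅/ ok → well-formed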